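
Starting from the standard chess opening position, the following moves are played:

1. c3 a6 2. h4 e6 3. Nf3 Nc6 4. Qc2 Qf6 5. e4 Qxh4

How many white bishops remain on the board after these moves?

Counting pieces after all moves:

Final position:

  a b c d e f g h
  ─────────────────
8│♜ · ♝ · ♚ ♝ ♞ ♜│8
7│· ♟ ♟ ♟ · ♟ ♟ ♟│7
6│♟ · ♞ · ♟ · · ·│6
5│· · · · · · · ·│5
4│· · · · ♙ · · ♛│4
3│· · ♙ · · ♘ · ·│3
2│♙ ♙ ♕ ♙ · ♙ ♙ ·│2
1│♖ ♘ ♗ · ♔ ♗ · ♖│1
  ─────────────────
  a b c d e f g h


2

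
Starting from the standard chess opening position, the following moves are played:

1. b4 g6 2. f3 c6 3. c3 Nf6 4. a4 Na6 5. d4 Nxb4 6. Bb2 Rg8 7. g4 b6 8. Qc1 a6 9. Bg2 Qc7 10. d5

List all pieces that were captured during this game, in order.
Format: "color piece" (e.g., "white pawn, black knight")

Tracking captures:
  Nxb4: captured white pawn

white pawn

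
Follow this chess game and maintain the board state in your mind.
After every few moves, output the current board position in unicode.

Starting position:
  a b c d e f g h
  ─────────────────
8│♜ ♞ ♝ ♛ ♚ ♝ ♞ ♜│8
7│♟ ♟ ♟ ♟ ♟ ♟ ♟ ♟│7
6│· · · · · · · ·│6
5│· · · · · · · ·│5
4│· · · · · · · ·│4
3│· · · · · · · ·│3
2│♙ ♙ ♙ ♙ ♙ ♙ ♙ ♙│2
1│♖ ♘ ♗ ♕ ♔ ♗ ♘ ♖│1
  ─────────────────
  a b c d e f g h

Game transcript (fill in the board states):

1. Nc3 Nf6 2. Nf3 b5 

  a b c d e f g h
  ─────────────────
8│♜ ♞ ♝ ♛ ♚ ♝ · ♜│8
7│♟ · ♟ ♟ ♟ ♟ ♟ ♟│7
6│· · · · · ♞ · ·│6
5│· ♟ · · · · · ·│5
4│· · · · · · · ·│4
3│· · ♘ · · ♘ · ·│3
2│♙ ♙ ♙ ♙ ♙ ♙ ♙ ♙│2
1│♖ · ♗ ♕ ♔ ♗ · ♖│1
  ─────────────────
  a b c d e f g h

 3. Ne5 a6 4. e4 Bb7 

  a b c d e f g h
  ─────────────────
8│♜ ♞ · ♛ ♚ ♝ · ♜│8
7│· ♝ ♟ ♟ ♟ ♟ ♟ ♟│7
6│♟ · · · · ♞ · ·│6
5│· ♟ · · ♘ · · ·│5
4│· · · · ♙ · · ·│4
3│· · ♘ · · · · ·│3
2│♙ ♙ ♙ ♙ · ♙ ♙ ♙│2
1│♖ · ♗ ♕ ♔ ♗ · ♖│1
  ─────────────────
  a b c d e f g h

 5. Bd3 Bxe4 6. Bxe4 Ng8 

  a b c d e f g h
  ─────────────────
8│♜ ♞ · ♛ ♚ ♝ ♞ ♜│8
7│· · ♟ ♟ ♟ ♟ ♟ ♟│7
6│♟ · · · · · · ·│6
5│· ♟ · · ♘ · · ·│5
4│· · · · ♗ · · ·│4
3│· · ♘ · · · · ·│3
2│♙ ♙ ♙ ♙ · ♙ ♙ ♙│2
1│♖ · ♗ ♕ ♔ · · ♖│1
  ─────────────────
  a b c d e f g h

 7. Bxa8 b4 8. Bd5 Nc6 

  a b c d e f g h
  ─────────────────
8│· · · ♛ ♚ ♝ ♞ ♜│8
7│· · ♟ ♟ ♟ ♟ ♟ ♟│7
6│♟ · ♞ · · · · ·│6
5│· · · ♗ ♘ · · ·│5
4│· ♟ · · · · · ·│4
3│· · ♘ · · · · ·│3
2│♙ ♙ ♙ ♙ · ♙ ♙ ♙│2
1│♖ · ♗ ♕ ♔ · · ♖│1
  ─────────────────
  a b c d e f g h

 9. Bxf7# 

  a b c d e f g h
  ─────────────────
8│· · · ♛ ♚ ♝ ♞ ♜│8
7│· · ♟ ♟ ♟ ♗ ♟ ♟│7
6│♟ · ♞ · · · · ·│6
5│· · · · ♘ · · ·│5
4│· ♟ · · · · · ·│4
3│· · ♘ · · · · ·│3
2│♙ ♙ ♙ ♙ · ♙ ♙ ♙│2
1│♖ · ♗ ♕ ♔ · · ♖│1
  ─────────────────
  a b c d e f g h


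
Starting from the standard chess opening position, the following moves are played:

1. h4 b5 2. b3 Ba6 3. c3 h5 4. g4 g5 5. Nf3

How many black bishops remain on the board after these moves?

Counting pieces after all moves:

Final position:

  a b c d e f g h
  ─────────────────
8│♜ ♞ · ♛ ♚ ♝ ♞ ♜│8
7│♟ · ♟ ♟ ♟ ♟ · ·│7
6│♝ · · · · · · ·│6
5│· ♟ · · · · ♟ ♟│5
4│· · · · · · ♙ ♙│4
3│· ♙ ♙ · · ♘ · ·│3
2│♙ · · ♙ ♙ ♙ · ·│2
1│♖ ♘ ♗ ♕ ♔ ♗ · ♖│1
  ─────────────────
  a b c d e f g h


2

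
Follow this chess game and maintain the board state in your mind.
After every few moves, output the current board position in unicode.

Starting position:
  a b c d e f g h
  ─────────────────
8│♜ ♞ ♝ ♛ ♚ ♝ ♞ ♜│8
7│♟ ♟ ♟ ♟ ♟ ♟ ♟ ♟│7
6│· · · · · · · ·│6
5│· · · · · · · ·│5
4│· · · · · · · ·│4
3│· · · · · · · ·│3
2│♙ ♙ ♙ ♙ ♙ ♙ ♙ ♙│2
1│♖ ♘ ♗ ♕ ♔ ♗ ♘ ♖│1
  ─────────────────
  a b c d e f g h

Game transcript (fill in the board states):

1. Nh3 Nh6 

  a b c d e f g h
  ─────────────────
8│♜ ♞ ♝ ♛ ♚ ♝ · ♜│8
7│♟ ♟ ♟ ♟ ♟ ♟ ♟ ♟│7
6│· · · · · · · ♞│6
5│· · · · · · · ·│5
4│· · · · · · · ·│4
3│· · · · · · · ♘│3
2│♙ ♙ ♙ ♙ ♙ ♙ ♙ ♙│2
1│♖ ♘ ♗ ♕ ♔ ♗ · ♖│1
  ─────────────────
  a b c d e f g h

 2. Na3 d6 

  a b c d e f g h
  ─────────────────
8│♜ ♞ ♝ ♛ ♚ ♝ · ♜│8
7│♟ ♟ ♟ · ♟ ♟ ♟ ♟│7
6│· · · ♟ · · · ♞│6
5│· · · · · · · ·│5
4│· · · · · · · ·│4
3│♘ · · · · · · ♘│3
2│♙ ♙ ♙ ♙ ♙ ♙ ♙ ♙│2
1│♖ · ♗ ♕ ♔ ♗ · ♖│1
  ─────────────────
  a b c d e f g h

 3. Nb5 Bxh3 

  a b c d e f g h
  ─────────────────
8│♜ ♞ · ♛ ♚ ♝ · ♜│8
7│♟ ♟ ♟ · ♟ ♟ ♟ ♟│7
6│· · · ♟ · · · ♞│6
5│· ♘ · · · · · ·│5
4│· · · · · · · ·│4
3│· · · · · · · ♝│3
2│♙ ♙ ♙ ♙ ♙ ♙ ♙ ♙│2
1│♖ · ♗ ♕ ♔ ♗ · ♖│1
  ─────────────────
  a b c d e f g h

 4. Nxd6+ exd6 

  a b c d e f g h
  ─────────────────
8│♜ ♞ · ♛ ♚ ♝ · ♜│8
7│♟ ♟ ♟ · · ♟ ♟ ♟│7
6│· · · ♟ · · · ♞│6
5│· · · · · · · ·│5
4│· · · · · · · ·│4
3│· · · · · · · ♝│3
2│♙ ♙ ♙ ♙ ♙ ♙ ♙ ♙│2
1│♖ · ♗ ♕ ♔ ♗ · ♖│1
  ─────────────────
  a b c d e f g h

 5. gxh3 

  a b c d e f g h
  ─────────────────
8│♜ ♞ · ♛ ♚ ♝ · ♜│8
7│♟ ♟ ♟ · · ♟ ♟ ♟│7
6│· · · ♟ · · · ♞│6
5│· · · · · · · ·│5
4│· · · · · · · ·│4
3│· · · · · · · ♙│3
2│♙ ♙ ♙ ♙ ♙ ♙ · ♙│2
1│♖ · ♗ ♕ ♔ ♗ · ♖│1
  ─────────────────
  a b c d e f g h


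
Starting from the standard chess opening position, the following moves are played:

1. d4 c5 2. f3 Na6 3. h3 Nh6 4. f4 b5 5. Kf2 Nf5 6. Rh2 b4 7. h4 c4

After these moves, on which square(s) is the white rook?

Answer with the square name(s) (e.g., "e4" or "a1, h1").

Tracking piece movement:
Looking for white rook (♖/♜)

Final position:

  a b c d e f g h
  ─────────────────
8│♜ · ♝ ♛ ♚ ♝ · ♜│8
7│♟ · · ♟ ♟ ♟ ♟ ♟│7
6│♞ · · · · · · ·│6
5│· · · · · ♞ · ·│5
4│· ♟ ♟ ♙ · ♙ · ♙│4
3│· · · · · · · ·│3
2│♙ ♙ ♙ · ♙ ♔ ♙ ♖│2
1│♖ ♘ ♗ ♕ · ♗ ♘ ·│1
  ─────────────────
  a b c d e f g h


a1, h2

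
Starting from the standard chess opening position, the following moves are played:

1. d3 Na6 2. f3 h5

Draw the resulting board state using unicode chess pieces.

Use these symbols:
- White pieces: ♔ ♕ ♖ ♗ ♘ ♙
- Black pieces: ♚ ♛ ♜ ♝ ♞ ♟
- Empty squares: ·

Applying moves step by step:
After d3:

♜ ♞ ♝ ♛ ♚ ♝ ♞ ♜
♟ ♟ ♟ ♟ ♟ ♟ ♟ ♟
· · · · · · · ·
· · · · · · · ·
· · · · · · · ·
· · · ♙ · · · ·
♙ ♙ ♙ · ♙ ♙ ♙ ♙
♖ ♘ ♗ ♕ ♔ ♗ ♘ ♖


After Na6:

♜ · ♝ ♛ ♚ ♝ ♞ ♜
♟ ♟ ♟ ♟ ♟ ♟ ♟ ♟
♞ · · · · · · ·
· · · · · · · ·
· · · · · · · ·
· · · ♙ · · · ·
♙ ♙ ♙ · ♙ ♙ ♙ ♙
♖ ♘ ♗ ♕ ♔ ♗ ♘ ♖


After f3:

♜ · ♝ ♛ ♚ ♝ ♞ ♜
♟ ♟ ♟ ♟ ♟ ♟ ♟ ♟
♞ · · · · · · ·
· · · · · · · ·
· · · · · · · ·
· · · ♙ · ♙ · ·
♙ ♙ ♙ · ♙ · ♙ ♙
♖ ♘ ♗ ♕ ♔ ♗ ♘ ♖


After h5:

♜ · ♝ ♛ ♚ ♝ ♞ ♜
♟ ♟ ♟ ♟ ♟ ♟ ♟ ·
♞ · · · · · · ·
· · · · · · · ♟
· · · · · · · ·
· · · ♙ · ♙ · ·
♙ ♙ ♙ · ♙ · ♙ ♙
♖ ♘ ♗ ♕ ♔ ♗ ♘ ♖



  a b c d e f g h
  ─────────────────
8│♜ · ♝ ♛ ♚ ♝ ♞ ♜│8
7│♟ ♟ ♟ ♟ ♟ ♟ ♟ ·│7
6│♞ · · · · · · ·│6
5│· · · · · · · ♟│5
4│· · · · · · · ·│4
3│· · · ♙ · ♙ · ·│3
2│♙ ♙ ♙ · ♙ · ♙ ♙│2
1│♖ ♘ ♗ ♕ ♔ ♗ ♘ ♖│1
  ─────────────────
  a b c d e f g h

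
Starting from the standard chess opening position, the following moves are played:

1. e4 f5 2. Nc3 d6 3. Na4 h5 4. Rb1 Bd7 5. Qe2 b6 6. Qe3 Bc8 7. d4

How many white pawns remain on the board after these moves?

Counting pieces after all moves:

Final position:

  a b c d e f g h
  ─────────────────
8│♜ ♞ ♝ ♛ ♚ ♝ ♞ ♜│8
7│♟ · ♟ · ♟ · ♟ ·│7
6│· ♟ · ♟ · · · ·│6
5│· · · · · ♟ · ♟│5
4│♘ · · ♙ ♙ · · ·│4
3│· · · · ♕ · · ·│3
2│♙ ♙ ♙ · · ♙ ♙ ♙│2
1│· ♖ ♗ · ♔ ♗ ♘ ♖│1
  ─────────────────
  a b c d e f g h


8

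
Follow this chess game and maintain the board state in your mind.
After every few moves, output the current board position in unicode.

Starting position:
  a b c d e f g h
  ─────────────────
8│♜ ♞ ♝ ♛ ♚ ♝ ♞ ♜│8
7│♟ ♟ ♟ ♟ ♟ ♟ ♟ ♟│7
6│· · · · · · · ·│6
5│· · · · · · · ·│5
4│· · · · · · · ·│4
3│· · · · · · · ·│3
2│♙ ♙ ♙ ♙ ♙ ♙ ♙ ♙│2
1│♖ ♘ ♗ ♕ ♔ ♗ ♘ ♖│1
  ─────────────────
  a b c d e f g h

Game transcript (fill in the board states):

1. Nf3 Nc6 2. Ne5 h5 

  a b c d e f g h
  ─────────────────
8│♜ · ♝ ♛ ♚ ♝ ♞ ♜│8
7│♟ ♟ ♟ ♟ ♟ ♟ ♟ ·│7
6│· · ♞ · · · · ·│6
5│· · · · ♘ · · ♟│5
4│· · · · · · · ·│4
3│· · · · · · · ·│3
2│♙ ♙ ♙ ♙ ♙ ♙ ♙ ♙│2
1│♖ ♘ ♗ ♕ ♔ ♗ · ♖│1
  ─────────────────
  a b c d e f g h

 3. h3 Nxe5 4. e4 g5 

  a b c d e f g h
  ─────────────────
8│♜ · ♝ ♛ ♚ ♝ ♞ ♜│8
7│♟ ♟ ♟ ♟ ♟ ♟ · ·│7
6│· · · · · · · ·│6
5│· · · · ♞ · ♟ ♟│5
4│· · · · ♙ · · ·│4
3│· · · · · · · ♙│3
2│♙ ♙ ♙ ♙ · ♙ ♙ ·│2
1│♖ ♘ ♗ ♕ ♔ ♗ · ♖│1
  ─────────────────
  a b c d e f g h

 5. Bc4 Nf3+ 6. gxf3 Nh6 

  a b c d e f g h
  ─────────────────
8│♜ · ♝ ♛ ♚ ♝ · ♜│8
7│♟ ♟ ♟ ♟ ♟ ♟ · ·│7
6│· · · · · · · ♞│6
5│· · · · · · ♟ ♟│5
4│· · ♗ · ♙ · · ·│4
3│· · · · · ♙ · ♙│3
2│♙ ♙ ♙ ♙ · ♙ · ·│2
1│♖ ♘ ♗ ♕ ♔ · · ♖│1
  ─────────────────
  a b c d e f g h

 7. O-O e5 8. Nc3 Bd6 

  a b c d e f g h
  ─────────────────
8│♜ · ♝ ♛ ♚ · · ♜│8
7│♟ ♟ ♟ ♟ · ♟ · ·│7
6│· · · ♝ · · · ♞│6
5│· · · · ♟ · ♟ ♟│5
4│· · ♗ · ♙ · · ·│4
3│· · ♘ · · ♙ · ♙│3
2│♙ ♙ ♙ ♙ · ♙ · ·│2
1│♖ · ♗ ♕ · ♖ ♔ ·│1
  ─────────────────
  a b c d e f g h

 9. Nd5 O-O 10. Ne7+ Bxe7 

  a b c d e f g h
  ─────────────────
8│♜ · ♝ ♛ · ♜ ♚ ·│8
7│♟ ♟ ♟ ♟ ♝ ♟ · ·│7
6│· · · · · · · ♞│6
5│· · · · ♟ · ♟ ♟│5
4│· · ♗ · ♙ · · ·│4
3│· · · · · ♙ · ♙│3
2│♙ ♙ ♙ ♙ · ♙ · ·│2
1│♖ · ♗ ♕ · ♖ ♔ ·│1
  ─────────────────
  a b c d e f g h



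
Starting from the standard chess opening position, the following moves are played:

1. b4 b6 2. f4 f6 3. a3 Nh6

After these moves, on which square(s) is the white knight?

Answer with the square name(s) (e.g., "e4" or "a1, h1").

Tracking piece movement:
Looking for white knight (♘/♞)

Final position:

  a b c d e f g h
  ─────────────────
8│♜ ♞ ♝ ♛ ♚ ♝ · ♜│8
7│♟ · ♟ ♟ ♟ · ♟ ♟│7
6│· ♟ · · · ♟ · ♞│6
5│· · · · · · · ·│5
4│· ♙ · · · ♙ · ·│4
3│♙ · · · · · · ·│3
2│· · ♙ ♙ ♙ · ♙ ♙│2
1│♖ ♘ ♗ ♕ ♔ ♗ ♘ ♖│1
  ─────────────────
  a b c d e f g h


b1, g1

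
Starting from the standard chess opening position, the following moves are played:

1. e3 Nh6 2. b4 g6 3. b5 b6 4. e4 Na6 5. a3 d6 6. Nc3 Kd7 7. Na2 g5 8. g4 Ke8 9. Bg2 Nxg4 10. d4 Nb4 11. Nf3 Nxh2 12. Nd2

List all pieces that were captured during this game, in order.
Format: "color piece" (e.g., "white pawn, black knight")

Tracking captures:
  Nxg4: captured white pawn
  Nxh2: captured white pawn

white pawn, white pawn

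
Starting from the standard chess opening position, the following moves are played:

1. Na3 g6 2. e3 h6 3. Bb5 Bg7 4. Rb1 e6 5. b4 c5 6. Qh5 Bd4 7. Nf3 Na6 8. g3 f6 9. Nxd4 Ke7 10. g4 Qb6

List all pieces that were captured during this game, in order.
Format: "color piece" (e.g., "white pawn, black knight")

Tracking captures:
  Nxd4: captured black bishop

black bishop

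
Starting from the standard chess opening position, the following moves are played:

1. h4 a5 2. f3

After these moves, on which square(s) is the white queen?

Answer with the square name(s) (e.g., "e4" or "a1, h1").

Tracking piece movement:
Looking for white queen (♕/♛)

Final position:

  a b c d e f g h
  ─────────────────
8│♜ ♞ ♝ ♛ ♚ ♝ ♞ ♜│8
7│· ♟ ♟ ♟ ♟ ♟ ♟ ♟│7
6│· · · · · · · ·│6
5│♟ · · · · · · ·│5
4│· · · · · · · ♙│4
3│· · · · · ♙ · ·│3
2│♙ ♙ ♙ ♙ ♙ · ♙ ·│2
1│♖ ♘ ♗ ♕ ♔ ♗ ♘ ♖│1
  ─────────────────
  a b c d e f g h


d1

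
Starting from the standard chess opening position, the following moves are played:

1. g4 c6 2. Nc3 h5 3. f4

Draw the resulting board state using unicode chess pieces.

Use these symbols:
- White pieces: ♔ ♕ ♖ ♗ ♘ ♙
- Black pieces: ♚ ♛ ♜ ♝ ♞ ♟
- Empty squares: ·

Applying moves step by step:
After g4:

♜ ♞ ♝ ♛ ♚ ♝ ♞ ♜
♟ ♟ ♟ ♟ ♟ ♟ ♟ ♟
· · · · · · · ·
· · · · · · · ·
· · · · · · ♙ ·
· · · · · · · ·
♙ ♙ ♙ ♙ ♙ ♙ · ♙
♖ ♘ ♗ ♕ ♔ ♗ ♘ ♖


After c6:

♜ ♞ ♝ ♛ ♚ ♝ ♞ ♜
♟ ♟ · ♟ ♟ ♟ ♟ ♟
· · ♟ · · · · ·
· · · · · · · ·
· · · · · · ♙ ·
· · · · · · · ·
♙ ♙ ♙ ♙ ♙ ♙ · ♙
♖ ♘ ♗ ♕ ♔ ♗ ♘ ♖


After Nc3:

♜ ♞ ♝ ♛ ♚ ♝ ♞ ♜
♟ ♟ · ♟ ♟ ♟ ♟ ♟
· · ♟ · · · · ·
· · · · · · · ·
· · · · · · ♙ ·
· · ♘ · · · · ·
♙ ♙ ♙ ♙ ♙ ♙ · ♙
♖ · ♗ ♕ ♔ ♗ ♘ ♖


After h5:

♜ ♞ ♝ ♛ ♚ ♝ ♞ ♜
♟ ♟ · ♟ ♟ ♟ ♟ ·
· · ♟ · · · · ·
· · · · · · · ♟
· · · · · · ♙ ·
· · ♘ · · · · ·
♙ ♙ ♙ ♙ ♙ ♙ · ♙
♖ · ♗ ♕ ♔ ♗ ♘ ♖


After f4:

♜ ♞ ♝ ♛ ♚ ♝ ♞ ♜
♟ ♟ · ♟ ♟ ♟ ♟ ·
· · ♟ · · · · ·
· · · · · · · ♟
· · · · · ♙ ♙ ·
· · ♘ · · · · ·
♙ ♙ ♙ ♙ ♙ · · ♙
♖ · ♗ ♕ ♔ ♗ ♘ ♖



  a b c d e f g h
  ─────────────────
8│♜ ♞ ♝ ♛ ♚ ♝ ♞ ♜│8
7│♟ ♟ · ♟ ♟ ♟ ♟ ·│7
6│· · ♟ · · · · ·│6
5│· · · · · · · ♟│5
4│· · · · · ♙ ♙ ·│4
3│· · ♘ · · · · ·│3
2│♙ ♙ ♙ ♙ ♙ · · ♙│2
1│♖ · ♗ ♕ ♔ ♗ ♘ ♖│1
  ─────────────────
  a b c d e f g h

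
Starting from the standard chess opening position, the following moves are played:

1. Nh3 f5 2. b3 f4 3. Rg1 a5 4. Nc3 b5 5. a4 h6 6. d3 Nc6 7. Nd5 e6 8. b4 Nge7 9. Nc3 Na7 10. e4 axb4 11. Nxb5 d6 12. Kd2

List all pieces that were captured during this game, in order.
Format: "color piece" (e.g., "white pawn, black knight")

Tracking captures:
  axb4: captured white pawn
  Nxb5: captured black pawn

white pawn, black pawn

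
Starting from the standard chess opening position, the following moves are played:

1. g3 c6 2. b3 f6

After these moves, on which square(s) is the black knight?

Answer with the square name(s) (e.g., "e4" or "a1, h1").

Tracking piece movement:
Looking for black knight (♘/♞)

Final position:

  a b c d e f g h
  ─────────────────
8│♜ ♞ ♝ ♛ ♚ ♝ ♞ ♜│8
7│♟ ♟ · ♟ ♟ · ♟ ♟│7
6│· · ♟ · · ♟ · ·│6
5│· · · · · · · ·│5
4│· · · · · · · ·│4
3│· ♙ · · · · ♙ ·│3
2│♙ · ♙ ♙ ♙ ♙ · ♙│2
1│♖ ♘ ♗ ♕ ♔ ♗ ♘ ♖│1
  ─────────────────
  a b c d e f g h


b8, g8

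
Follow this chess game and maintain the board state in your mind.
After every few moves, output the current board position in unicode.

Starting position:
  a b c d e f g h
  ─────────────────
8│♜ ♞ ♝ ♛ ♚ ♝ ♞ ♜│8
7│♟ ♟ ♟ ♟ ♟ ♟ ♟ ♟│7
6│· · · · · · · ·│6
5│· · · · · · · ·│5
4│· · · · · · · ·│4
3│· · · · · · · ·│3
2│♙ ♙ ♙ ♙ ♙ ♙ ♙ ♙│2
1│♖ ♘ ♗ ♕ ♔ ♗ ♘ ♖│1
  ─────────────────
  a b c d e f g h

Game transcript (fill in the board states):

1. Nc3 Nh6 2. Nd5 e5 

  a b c d e f g h
  ─────────────────
8│♜ ♞ ♝ ♛ ♚ ♝ · ♜│8
7│♟ ♟ ♟ ♟ · ♟ ♟ ♟│7
6│· · · · · · · ♞│6
5│· · · ♘ ♟ · · ·│5
4│· · · · · · · ·│4
3│· · · · · · · ·│3
2│♙ ♙ ♙ ♙ ♙ ♙ ♙ ♙│2
1│♖ · ♗ ♕ ♔ ♗ ♘ ♖│1
  ─────────────────
  a b c d e f g h

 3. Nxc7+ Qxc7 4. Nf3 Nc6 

  a b c d e f g h
  ─────────────────
8│♜ · ♝ · ♚ ♝ · ♜│8
7│♟ ♟ ♛ ♟ · ♟ ♟ ♟│7
6│· · ♞ · · · · ♞│6
5│· · · · ♟ · · ·│5
4│· · · · · · · ·│4
3│· · · · · ♘ · ·│3
2│♙ ♙ ♙ ♙ ♙ ♙ ♙ ♙│2
1│♖ · ♗ ♕ ♔ ♗ · ♖│1
  ─────────────────
  a b c d e f g h

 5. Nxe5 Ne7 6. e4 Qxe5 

  a b c d e f g h
  ─────────────────
8│♜ · ♝ · ♚ ♝ · ♜│8
7│♟ ♟ · ♟ ♞ ♟ ♟ ♟│7
6│· · · · · · · ♞│6
5│· · · · ♛ · · ·│5
4│· · · · ♙ · · ·│4
3│· · · · · · · ·│3
2│♙ ♙ ♙ ♙ · ♙ ♙ ♙│2
1│♖ · ♗ ♕ ♔ ♗ · ♖│1
  ─────────────────
  a b c d e f g h



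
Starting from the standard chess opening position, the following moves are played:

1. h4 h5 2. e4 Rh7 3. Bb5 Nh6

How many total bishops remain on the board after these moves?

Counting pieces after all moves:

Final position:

  a b c d e f g h
  ─────────────────
8│♜ ♞ ♝ ♛ ♚ ♝ · ·│8
7│♟ ♟ ♟ ♟ ♟ ♟ ♟ ♜│7
6│· · · · · · · ♞│6
5│· ♗ · · · · · ♟│5
4│· · · · ♙ · · ♙│4
3│· · · · · · · ·│3
2│♙ ♙ ♙ ♙ · ♙ ♙ ·│2
1│♖ ♘ ♗ ♕ ♔ · ♘ ♖│1
  ─────────────────
  a b c d e f g h


4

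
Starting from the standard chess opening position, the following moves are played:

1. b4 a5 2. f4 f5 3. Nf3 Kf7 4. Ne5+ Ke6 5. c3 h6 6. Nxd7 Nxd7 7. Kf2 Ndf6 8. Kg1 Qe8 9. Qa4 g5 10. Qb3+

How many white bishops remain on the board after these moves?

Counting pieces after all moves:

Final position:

  a b c d e f g h
  ─────────────────
8│♜ · ♝ · ♛ ♝ ♞ ♜│8
7│· ♟ ♟ · ♟ · · ·│7
6│· · · · ♚ ♞ · ♟│6
5│♟ · · · · ♟ ♟ ·│5
4│· ♙ · · · ♙ · ·│4
3│· ♕ ♙ · · · · ·│3
2│♙ · · ♙ ♙ · ♙ ♙│2
1│♖ ♘ ♗ · · ♗ ♔ ♖│1
  ─────────────────
  a b c d e f g h


2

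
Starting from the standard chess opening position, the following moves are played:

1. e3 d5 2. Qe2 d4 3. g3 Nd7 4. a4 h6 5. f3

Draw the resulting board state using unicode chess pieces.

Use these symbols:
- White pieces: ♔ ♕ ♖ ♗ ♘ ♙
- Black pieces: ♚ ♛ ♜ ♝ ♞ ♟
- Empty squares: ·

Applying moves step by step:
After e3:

♜ ♞ ♝ ♛ ♚ ♝ ♞ ♜
♟ ♟ ♟ ♟ ♟ ♟ ♟ ♟
· · · · · · · ·
· · · · · · · ·
· · · · · · · ·
· · · · ♙ · · ·
♙ ♙ ♙ ♙ · ♙ ♙ ♙
♖ ♘ ♗ ♕ ♔ ♗ ♘ ♖


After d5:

♜ ♞ ♝ ♛ ♚ ♝ ♞ ♜
♟ ♟ ♟ · ♟ ♟ ♟ ♟
· · · · · · · ·
· · · ♟ · · · ·
· · · · · · · ·
· · · · ♙ · · ·
♙ ♙ ♙ ♙ · ♙ ♙ ♙
♖ ♘ ♗ ♕ ♔ ♗ ♘ ♖


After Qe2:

♜ ♞ ♝ ♛ ♚ ♝ ♞ ♜
♟ ♟ ♟ · ♟ ♟ ♟ ♟
· · · · · · · ·
· · · ♟ · · · ·
· · · · · · · ·
· · · · ♙ · · ·
♙ ♙ ♙ ♙ ♕ ♙ ♙ ♙
♖ ♘ ♗ · ♔ ♗ ♘ ♖


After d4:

♜ ♞ ♝ ♛ ♚ ♝ ♞ ♜
♟ ♟ ♟ · ♟ ♟ ♟ ♟
· · · · · · · ·
· · · · · · · ·
· · · ♟ · · · ·
· · · · ♙ · · ·
♙ ♙ ♙ ♙ ♕ ♙ ♙ ♙
♖ ♘ ♗ · ♔ ♗ ♘ ♖


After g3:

♜ ♞ ♝ ♛ ♚ ♝ ♞ ♜
♟ ♟ ♟ · ♟ ♟ ♟ ♟
· · · · · · · ·
· · · · · · · ·
· · · ♟ · · · ·
· · · · ♙ · ♙ ·
♙ ♙ ♙ ♙ ♕ ♙ · ♙
♖ ♘ ♗ · ♔ ♗ ♘ ♖


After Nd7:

♜ · ♝ ♛ ♚ ♝ ♞ ♜
♟ ♟ ♟ ♞ ♟ ♟ ♟ ♟
· · · · · · · ·
· · · · · · · ·
· · · ♟ · · · ·
· · · · ♙ · ♙ ·
♙ ♙ ♙ ♙ ♕ ♙ · ♙
♖ ♘ ♗ · ♔ ♗ ♘ ♖


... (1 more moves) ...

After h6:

♜ · ♝ ♛ ♚ ♝ ♞ ♜
♟ ♟ ♟ ♞ ♟ ♟ ♟ ·
· · · · · · · ♟
· · · · · · · ·
♙ · · ♟ · · · ·
· · · · ♙ · ♙ ·
· ♙ ♙ ♙ ♕ ♙ · ♙
♖ ♘ ♗ · ♔ ♗ ♘ ♖


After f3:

♜ · ♝ ♛ ♚ ♝ ♞ ♜
♟ ♟ ♟ ♞ ♟ ♟ ♟ ·
· · · · · · · ♟
· · · · · · · ·
♙ · · ♟ · · · ·
· · · · ♙ ♙ ♙ ·
· ♙ ♙ ♙ ♕ · · ♙
♖ ♘ ♗ · ♔ ♗ ♘ ♖



  a b c d e f g h
  ─────────────────
8│♜ · ♝ ♛ ♚ ♝ ♞ ♜│8
7│♟ ♟ ♟ ♞ ♟ ♟ ♟ ·│7
6│· · · · · · · ♟│6
5│· · · · · · · ·│5
4│♙ · · ♟ · · · ·│4
3│· · · · ♙ ♙ ♙ ·│3
2│· ♙ ♙ ♙ ♕ · · ♙│2
1│♖ ♘ ♗ · ♔ ♗ ♘ ♖│1
  ─────────────────
  a b c d e f g h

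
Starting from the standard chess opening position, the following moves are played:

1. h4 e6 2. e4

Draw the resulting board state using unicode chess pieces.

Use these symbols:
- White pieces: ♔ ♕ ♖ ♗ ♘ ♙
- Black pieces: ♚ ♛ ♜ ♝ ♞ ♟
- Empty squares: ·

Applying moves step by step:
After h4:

♜ ♞ ♝ ♛ ♚ ♝ ♞ ♜
♟ ♟ ♟ ♟ ♟ ♟ ♟ ♟
· · · · · · · ·
· · · · · · · ·
· · · · · · · ♙
· · · · · · · ·
♙ ♙ ♙ ♙ ♙ ♙ ♙ ·
♖ ♘ ♗ ♕ ♔ ♗ ♘ ♖


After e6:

♜ ♞ ♝ ♛ ♚ ♝ ♞ ♜
♟ ♟ ♟ ♟ · ♟ ♟ ♟
· · · · ♟ · · ·
· · · · · · · ·
· · · · · · · ♙
· · · · · · · ·
♙ ♙ ♙ ♙ ♙ ♙ ♙ ·
♖ ♘ ♗ ♕ ♔ ♗ ♘ ♖


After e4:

♜ ♞ ♝ ♛ ♚ ♝ ♞ ♜
♟ ♟ ♟ ♟ · ♟ ♟ ♟
· · · · ♟ · · ·
· · · · · · · ·
· · · · ♙ · · ♙
· · · · · · · ·
♙ ♙ ♙ ♙ · ♙ ♙ ·
♖ ♘ ♗ ♕ ♔ ♗ ♘ ♖



  a b c d e f g h
  ─────────────────
8│♜ ♞ ♝ ♛ ♚ ♝ ♞ ♜│8
7│♟ ♟ ♟ ♟ · ♟ ♟ ♟│7
6│· · · · ♟ · · ·│6
5│· · · · · · · ·│5
4│· · · · ♙ · · ♙│4
3│· · · · · · · ·│3
2│♙ ♙ ♙ ♙ · ♙ ♙ ·│2
1│♖ ♘ ♗ ♕ ♔ ♗ ♘ ♖│1
  ─────────────────
  a b c d e f g h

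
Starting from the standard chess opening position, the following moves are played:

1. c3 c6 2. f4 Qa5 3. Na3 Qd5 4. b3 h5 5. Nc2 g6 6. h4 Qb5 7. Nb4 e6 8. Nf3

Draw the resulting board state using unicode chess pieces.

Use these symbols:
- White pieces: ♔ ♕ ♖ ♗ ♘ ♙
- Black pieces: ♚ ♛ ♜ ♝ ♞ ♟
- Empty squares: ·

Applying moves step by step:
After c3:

♜ ♞ ♝ ♛ ♚ ♝ ♞ ♜
♟ ♟ ♟ ♟ ♟ ♟ ♟ ♟
· · · · · · · ·
· · · · · · · ·
· · · · · · · ·
· · ♙ · · · · ·
♙ ♙ · ♙ ♙ ♙ ♙ ♙
♖ ♘ ♗ ♕ ♔ ♗ ♘ ♖


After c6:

♜ ♞ ♝ ♛ ♚ ♝ ♞ ♜
♟ ♟ · ♟ ♟ ♟ ♟ ♟
· · ♟ · · · · ·
· · · · · · · ·
· · · · · · · ·
· · ♙ · · · · ·
♙ ♙ · ♙ ♙ ♙ ♙ ♙
♖ ♘ ♗ ♕ ♔ ♗ ♘ ♖


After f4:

♜ ♞ ♝ ♛ ♚ ♝ ♞ ♜
♟ ♟ · ♟ ♟ ♟ ♟ ♟
· · ♟ · · · · ·
· · · · · · · ·
· · · · · ♙ · ·
· · ♙ · · · · ·
♙ ♙ · ♙ ♙ · ♙ ♙
♖ ♘ ♗ ♕ ♔ ♗ ♘ ♖


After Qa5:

♜ ♞ ♝ · ♚ ♝ ♞ ♜
♟ ♟ · ♟ ♟ ♟ ♟ ♟
· · ♟ · · · · ·
♛ · · · · · · ·
· · · · · ♙ · ·
· · ♙ · · · · ·
♙ ♙ · ♙ ♙ · ♙ ♙
♖ ♘ ♗ ♕ ♔ ♗ ♘ ♖


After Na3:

♜ ♞ ♝ · ♚ ♝ ♞ ♜
♟ ♟ · ♟ ♟ ♟ ♟ ♟
· · ♟ · · · · ·
♛ · · · · · · ·
· · · · · ♙ · ·
♘ · ♙ · · · · ·
♙ ♙ · ♙ ♙ · ♙ ♙
♖ · ♗ ♕ ♔ ♗ ♘ ♖


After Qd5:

♜ ♞ ♝ · ♚ ♝ ♞ ♜
♟ ♟ · ♟ ♟ ♟ ♟ ♟
· · ♟ · · · · ·
· · · ♛ · · · ·
· · · · · ♙ · ·
♘ · ♙ · · · · ·
♙ ♙ · ♙ ♙ · ♙ ♙
♖ · ♗ ♕ ♔ ♗ ♘ ♖


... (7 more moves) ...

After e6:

♜ ♞ ♝ · ♚ ♝ ♞ ♜
♟ ♟ · ♟ · ♟ · ·
· · ♟ · ♟ · ♟ ·
· ♛ · · · · · ♟
· ♘ · · · ♙ · ♙
· ♙ ♙ · · · · ·
♙ · · ♙ ♙ · ♙ ·
♖ · ♗ ♕ ♔ ♗ ♘ ♖


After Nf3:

♜ ♞ ♝ · ♚ ♝ ♞ ♜
♟ ♟ · ♟ · ♟ · ·
· · ♟ · ♟ · ♟ ·
· ♛ · · · · · ♟
· ♘ · · · ♙ · ♙
· ♙ ♙ · · ♘ · ·
♙ · · ♙ ♙ · ♙ ·
♖ · ♗ ♕ ♔ ♗ · ♖



  a b c d e f g h
  ─────────────────
8│♜ ♞ ♝ · ♚ ♝ ♞ ♜│8
7│♟ ♟ · ♟ · ♟ · ·│7
6│· · ♟ · ♟ · ♟ ·│6
5│· ♛ · · · · · ♟│5
4│· ♘ · · · ♙ · ♙│4
3│· ♙ ♙ · · ♘ · ·│3
2│♙ · · ♙ ♙ · ♙ ·│2
1│♖ · ♗ ♕ ♔ ♗ · ♖│1
  ─────────────────
  a b c d e f g h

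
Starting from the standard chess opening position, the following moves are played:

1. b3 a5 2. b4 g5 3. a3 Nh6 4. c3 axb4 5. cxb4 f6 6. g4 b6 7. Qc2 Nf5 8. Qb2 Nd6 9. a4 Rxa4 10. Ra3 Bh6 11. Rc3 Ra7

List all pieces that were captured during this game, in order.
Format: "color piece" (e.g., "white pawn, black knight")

Tracking captures:
  axb4: captured white pawn
  cxb4: captured black pawn
  Rxa4: captured white pawn

white pawn, black pawn, white pawn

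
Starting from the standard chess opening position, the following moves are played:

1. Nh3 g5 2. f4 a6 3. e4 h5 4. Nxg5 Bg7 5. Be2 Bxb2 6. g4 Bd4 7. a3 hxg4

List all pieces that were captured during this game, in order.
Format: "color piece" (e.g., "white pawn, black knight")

Tracking captures:
  Nxg5: captured black pawn
  Bxb2: captured white pawn
  hxg4: captured white pawn

black pawn, white pawn, white pawn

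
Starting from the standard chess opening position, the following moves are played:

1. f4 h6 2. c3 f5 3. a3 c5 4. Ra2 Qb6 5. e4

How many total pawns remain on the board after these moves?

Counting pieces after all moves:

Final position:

  a b c d e f g h
  ─────────────────
8│♜ ♞ ♝ · ♚ ♝ ♞ ♜│8
7│♟ ♟ · ♟ ♟ · ♟ ·│7
6│· ♛ · · · · · ♟│6
5│· · ♟ · · ♟ · ·│5
4│· · · · ♙ ♙ · ·│4
3│♙ · ♙ · · · · ·│3
2│♖ ♙ · ♙ · · ♙ ♙│2
1│· ♘ ♗ ♕ ♔ ♗ ♘ ♖│1
  ─────────────────
  a b c d e f g h


16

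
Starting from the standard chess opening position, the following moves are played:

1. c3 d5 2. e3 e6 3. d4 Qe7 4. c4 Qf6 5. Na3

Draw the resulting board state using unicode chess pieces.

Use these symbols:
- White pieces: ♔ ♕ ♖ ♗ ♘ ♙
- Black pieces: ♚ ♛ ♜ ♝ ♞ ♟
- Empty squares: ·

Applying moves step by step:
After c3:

♜ ♞ ♝ ♛ ♚ ♝ ♞ ♜
♟ ♟ ♟ ♟ ♟ ♟ ♟ ♟
· · · · · · · ·
· · · · · · · ·
· · · · · · · ·
· · ♙ · · · · ·
♙ ♙ · ♙ ♙ ♙ ♙ ♙
♖ ♘ ♗ ♕ ♔ ♗ ♘ ♖


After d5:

♜ ♞ ♝ ♛ ♚ ♝ ♞ ♜
♟ ♟ ♟ · ♟ ♟ ♟ ♟
· · · · · · · ·
· · · ♟ · · · ·
· · · · · · · ·
· · ♙ · · · · ·
♙ ♙ · ♙ ♙ ♙ ♙ ♙
♖ ♘ ♗ ♕ ♔ ♗ ♘ ♖


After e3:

♜ ♞ ♝ ♛ ♚ ♝ ♞ ♜
♟ ♟ ♟ · ♟ ♟ ♟ ♟
· · · · · · · ·
· · · ♟ · · · ·
· · · · · · · ·
· · ♙ · ♙ · · ·
♙ ♙ · ♙ · ♙ ♙ ♙
♖ ♘ ♗ ♕ ♔ ♗ ♘ ♖


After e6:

♜ ♞ ♝ ♛ ♚ ♝ ♞ ♜
♟ ♟ ♟ · · ♟ ♟ ♟
· · · · ♟ · · ·
· · · ♟ · · · ·
· · · · · · · ·
· · ♙ · ♙ · · ·
♙ ♙ · ♙ · ♙ ♙ ♙
♖ ♘ ♗ ♕ ♔ ♗ ♘ ♖


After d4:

♜ ♞ ♝ ♛ ♚ ♝ ♞ ♜
♟ ♟ ♟ · · ♟ ♟ ♟
· · · · ♟ · · ·
· · · ♟ · · · ·
· · · ♙ · · · ·
· · ♙ · ♙ · · ·
♙ ♙ · · · ♙ ♙ ♙
♖ ♘ ♗ ♕ ♔ ♗ ♘ ♖


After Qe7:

♜ ♞ ♝ · ♚ ♝ ♞ ♜
♟ ♟ ♟ · ♛ ♟ ♟ ♟
· · · · ♟ · · ·
· · · ♟ · · · ·
· · · ♙ · · · ·
· · ♙ · ♙ · · ·
♙ ♙ · · · ♙ ♙ ♙
♖ ♘ ♗ ♕ ♔ ♗ ♘ ♖


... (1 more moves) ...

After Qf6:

♜ ♞ ♝ · ♚ ♝ ♞ ♜
♟ ♟ ♟ · · ♟ ♟ ♟
· · · · ♟ ♛ · ·
· · · ♟ · · · ·
· · ♙ ♙ · · · ·
· · · · ♙ · · ·
♙ ♙ · · · ♙ ♙ ♙
♖ ♘ ♗ ♕ ♔ ♗ ♘ ♖


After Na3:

♜ ♞ ♝ · ♚ ♝ ♞ ♜
♟ ♟ ♟ · · ♟ ♟ ♟
· · · · ♟ ♛ · ·
· · · ♟ · · · ·
· · ♙ ♙ · · · ·
♘ · · · ♙ · · ·
♙ ♙ · · · ♙ ♙ ♙
♖ · ♗ ♕ ♔ ♗ ♘ ♖



  a b c d e f g h
  ─────────────────
8│♜ ♞ ♝ · ♚ ♝ ♞ ♜│8
7│♟ ♟ ♟ · · ♟ ♟ ♟│7
6│· · · · ♟ ♛ · ·│6
5│· · · ♟ · · · ·│5
4│· · ♙ ♙ · · · ·│4
3│♘ · · · ♙ · · ·│3
2│♙ ♙ · · · ♙ ♙ ♙│2
1│♖ · ♗ ♕ ♔ ♗ ♘ ♖│1
  ─────────────────
  a b c d e f g h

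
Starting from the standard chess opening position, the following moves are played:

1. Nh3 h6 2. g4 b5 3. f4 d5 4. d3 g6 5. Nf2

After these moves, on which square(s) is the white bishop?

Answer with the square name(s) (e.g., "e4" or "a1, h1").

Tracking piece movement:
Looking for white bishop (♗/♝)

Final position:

  a b c d e f g h
  ─────────────────
8│♜ ♞ ♝ ♛ ♚ ♝ ♞ ♜│8
7│♟ · ♟ · ♟ ♟ · ·│7
6│· · · · · · ♟ ♟│6
5│· ♟ · ♟ · · · ·│5
4│· · · · · ♙ ♙ ·│4
3│· · · ♙ · · · ·│3
2│♙ ♙ ♙ · ♙ ♘ · ♙│2
1│♖ ♘ ♗ ♕ ♔ ♗ · ♖│1
  ─────────────────
  a b c d e f g h


c1, f1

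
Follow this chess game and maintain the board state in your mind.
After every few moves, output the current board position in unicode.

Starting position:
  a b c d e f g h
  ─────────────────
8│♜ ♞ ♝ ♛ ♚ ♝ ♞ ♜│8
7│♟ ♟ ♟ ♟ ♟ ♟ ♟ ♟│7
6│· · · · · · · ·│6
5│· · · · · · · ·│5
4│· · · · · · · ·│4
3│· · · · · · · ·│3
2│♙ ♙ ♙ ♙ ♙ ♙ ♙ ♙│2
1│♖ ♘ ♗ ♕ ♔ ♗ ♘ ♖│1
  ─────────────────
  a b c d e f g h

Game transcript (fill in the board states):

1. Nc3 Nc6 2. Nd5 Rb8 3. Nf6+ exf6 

  a b c d e f g h
  ─────────────────
8│· ♜ ♝ ♛ ♚ ♝ ♞ ♜│8
7│♟ ♟ ♟ ♟ · ♟ ♟ ♟│7
6│· · ♞ · · ♟ · ·│6
5│· · · · · · · ·│5
4│· · · · · · · ·│4
3│· · · · · · · ·│3
2│♙ ♙ ♙ ♙ ♙ ♙ ♙ ♙│2
1│♖ · ♗ ♕ ♔ ♗ ♘ ♖│1
  ─────────────────
  a b c d e f g h

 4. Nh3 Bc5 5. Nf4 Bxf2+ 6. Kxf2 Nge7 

  a b c d e f g h
  ─────────────────
8│· ♜ ♝ ♛ ♚ · · ♜│8
7│♟ ♟ ♟ ♟ ♞ ♟ ♟ ♟│7
6│· · ♞ · · ♟ · ·│6
5│· · · · · · · ·│5
4│· · · · · ♘ · ·│4
3│· · · · · · · ·│3
2│♙ ♙ ♙ ♙ ♙ ♔ ♙ ♙│2
1│♖ · ♗ ♕ · ♗ · ♖│1
  ─────────────────
  a b c d e f g h

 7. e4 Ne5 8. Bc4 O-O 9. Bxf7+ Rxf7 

  a b c d e f g h
  ─────────────────
8│· ♜ ♝ ♛ · · ♚ ·│8
7│♟ ♟ ♟ ♟ ♞ ♜ ♟ ♟│7
6│· · · · · ♟ · ·│6
5│· · · · ♞ · · ·│5
4│· · · · ♙ ♘ · ·│4
3│· · · · · · · ·│3
2│♙ ♙ ♙ ♙ · ♔ ♙ ♙│2
1│♖ · ♗ ♕ · · · ♖│1
  ─────────────────
  a b c d e f g h

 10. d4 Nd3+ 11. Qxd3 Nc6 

  a b c d e f g h
  ─────────────────
8│· ♜ ♝ ♛ · · ♚ ·│8
7│♟ ♟ ♟ ♟ · ♜ ♟ ♟│7
6│· · ♞ · · ♟ · ·│6
5│· · · · · · · ·│5
4│· · · ♙ ♙ ♘ · ·│4
3│· · · ♕ · · · ·│3
2│♙ ♙ ♙ · · ♔ ♙ ♙│2
1│♖ · ♗ · · · · ♖│1
  ─────────────────
  a b c d e f g h


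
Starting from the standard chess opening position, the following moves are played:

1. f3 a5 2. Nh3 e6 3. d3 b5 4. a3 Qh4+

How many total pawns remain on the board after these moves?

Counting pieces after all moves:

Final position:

  a b c d e f g h
  ─────────────────
8│♜ ♞ ♝ · ♚ ♝ ♞ ♜│8
7│· · ♟ ♟ · ♟ ♟ ♟│7
6│· · · · ♟ · · ·│6
5│♟ ♟ · · · · · ·│5
4│· · · · · · · ♛│4
3│♙ · · ♙ · ♙ · ♘│3
2│· ♙ ♙ · ♙ · ♙ ♙│2
1│♖ ♘ ♗ ♕ ♔ ♗ · ♖│1
  ─────────────────
  a b c d e f g h


16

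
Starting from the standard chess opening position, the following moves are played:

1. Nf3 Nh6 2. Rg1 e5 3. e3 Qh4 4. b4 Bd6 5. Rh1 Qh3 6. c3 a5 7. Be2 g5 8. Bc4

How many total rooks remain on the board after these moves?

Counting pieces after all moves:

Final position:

  a b c d e f g h
  ─────────────────
8│♜ ♞ ♝ · ♚ · · ♜│8
7│· ♟ ♟ ♟ · ♟ · ♟│7
6│· · · ♝ · · · ♞│6
5│♟ · · · ♟ · ♟ ·│5
4│· ♙ ♗ · · · · ·│4
3│· · ♙ · ♙ ♘ · ♛│3
2│♙ · · ♙ · ♙ ♙ ♙│2
1│♖ ♘ ♗ ♕ ♔ · · ♖│1
  ─────────────────
  a b c d e f g h


4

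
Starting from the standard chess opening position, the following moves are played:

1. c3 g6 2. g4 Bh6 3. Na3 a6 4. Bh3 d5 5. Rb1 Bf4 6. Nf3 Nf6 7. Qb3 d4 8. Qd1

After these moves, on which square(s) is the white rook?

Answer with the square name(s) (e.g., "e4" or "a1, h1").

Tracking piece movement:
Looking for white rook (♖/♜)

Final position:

  a b c d e f g h
  ─────────────────
8│♜ ♞ ♝ ♛ ♚ · · ♜│8
7│· ♟ ♟ · ♟ ♟ · ♟│7
6│♟ · · · · ♞ ♟ ·│6
5│· · · · · · · ·│5
4│· · · ♟ · ♝ ♙ ·│4
3│♘ · ♙ · · ♘ · ♗│3
2│♙ ♙ · ♙ ♙ ♙ · ♙│2
1│· ♖ ♗ ♕ ♔ · · ♖│1
  ─────────────────
  a b c d e f g h


b1, h1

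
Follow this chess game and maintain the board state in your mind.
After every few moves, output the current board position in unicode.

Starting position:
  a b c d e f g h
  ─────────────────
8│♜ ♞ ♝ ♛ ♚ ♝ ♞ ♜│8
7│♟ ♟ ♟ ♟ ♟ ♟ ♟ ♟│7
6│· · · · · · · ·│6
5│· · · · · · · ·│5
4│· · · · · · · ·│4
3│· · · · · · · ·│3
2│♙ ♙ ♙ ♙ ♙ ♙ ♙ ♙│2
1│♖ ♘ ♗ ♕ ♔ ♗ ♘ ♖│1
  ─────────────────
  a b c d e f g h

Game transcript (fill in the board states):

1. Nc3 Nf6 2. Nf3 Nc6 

  a b c d e f g h
  ─────────────────
8│♜ · ♝ ♛ ♚ ♝ · ♜│8
7│♟ ♟ ♟ ♟ ♟ ♟ ♟ ♟│7
6│· · ♞ · · ♞ · ·│6
5│· · · · · · · ·│5
4│· · · · · · · ·│4
3│· · ♘ · · ♘ · ·│3
2│♙ ♙ ♙ ♙ ♙ ♙ ♙ ♙│2
1│♖ · ♗ ♕ ♔ ♗ · ♖│1
  ─────────────────
  a b c d e f g h

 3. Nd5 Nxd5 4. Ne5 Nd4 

  a b c d e f g h
  ─────────────────
8│♜ · ♝ ♛ ♚ ♝ · ♜│8
7│♟ ♟ ♟ ♟ ♟ ♟ ♟ ♟│7
6│· · · · · · · ·│6
5│· · · ♞ ♘ · · ·│5
4│· · · ♞ · · · ·│4
3│· · · · · · · ·│3
2│♙ ♙ ♙ ♙ ♙ ♙ ♙ ♙│2
1│♖ · ♗ ♕ ♔ ♗ · ♖│1
  ─────────────────
  a b c d e f g h

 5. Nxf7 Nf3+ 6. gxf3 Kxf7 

  a b c d e f g h
  ─────────────────
8│♜ · ♝ ♛ · ♝ · ♜│8
7│♟ ♟ ♟ ♟ ♟ ♚ ♟ ♟│7
6│· · · · · · · ·│6
5│· · · ♞ · · · ·│5
4│· · · · · · · ·│4
3│· · · · · ♙ · ·│3
2│♙ ♙ ♙ ♙ ♙ ♙ · ♙│2
1│♖ · ♗ ♕ ♔ ♗ · ♖│1
  ─────────────────
  a b c d e f g h

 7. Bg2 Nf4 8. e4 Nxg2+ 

  a b c d e f g h
  ─────────────────
8│♜ · ♝ ♛ · ♝ · ♜│8
7│♟ ♟ ♟ ♟ ♟ ♚ ♟ ♟│7
6│· · · · · · · ·│6
5│· · · · · · · ·│5
4│· · · · ♙ · · ·│4
3│· · · · · ♙ · ·│3
2│♙ ♙ ♙ ♙ · ♙ ♞ ♙│2
1│♖ · ♗ ♕ ♔ · · ♖│1
  ─────────────────
  a b c d e f g h

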